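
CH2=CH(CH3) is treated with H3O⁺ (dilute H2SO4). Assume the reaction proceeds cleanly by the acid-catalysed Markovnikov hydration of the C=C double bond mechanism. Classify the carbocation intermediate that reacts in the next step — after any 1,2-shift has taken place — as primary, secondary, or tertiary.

secondary

Step 1: Protonation of the alkene by H3O⁺: the π bond acts as the nucleophile and picks up H⁺, giving the more stable (Markovnikov) secondary carbocation. H2O is released.
No single 1,2-shift to an adjacent carbon would give a more-substituted cation, so no rearrangement occurs.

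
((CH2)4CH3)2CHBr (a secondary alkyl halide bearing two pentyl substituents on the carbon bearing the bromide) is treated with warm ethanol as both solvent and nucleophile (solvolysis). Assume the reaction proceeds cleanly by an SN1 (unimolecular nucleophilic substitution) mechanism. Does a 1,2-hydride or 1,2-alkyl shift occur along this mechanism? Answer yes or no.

no

The first-formed carbocation is secondary.
No single 1,2-shift to an adjacent carbon would produce a more-substituted cation than the one already present, so no rearrangement occurs.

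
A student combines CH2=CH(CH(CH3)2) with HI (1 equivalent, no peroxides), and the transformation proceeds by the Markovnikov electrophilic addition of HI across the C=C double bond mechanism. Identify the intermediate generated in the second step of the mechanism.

Step 1: The π electrons of the C=C bond attack a proton of HI; Markovnikov addition places the new C–H on the less-substituted alkene carbon, so the positive charge ends up on the more-substituted carbon — a secondary carbocation. The H–I bond breaks heterolytically, releasing I⁻.
Step 2: A 1,2-hydride shift from the adjacent isopropyl carbon moves the positive charge from the secondary centre to an adjacent carbon, generating a more stable tertiary carbocation.
After step 2 the species present is a tertiary carbocation.

tertiary carbocation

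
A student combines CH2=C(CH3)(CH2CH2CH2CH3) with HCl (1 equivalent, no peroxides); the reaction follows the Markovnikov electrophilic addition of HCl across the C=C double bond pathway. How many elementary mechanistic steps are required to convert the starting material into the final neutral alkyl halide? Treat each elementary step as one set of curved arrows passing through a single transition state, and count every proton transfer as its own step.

Step 1: Electrophilic addition begins with the π(C=C) electrons forming a bond to the proton of HCl. Following Markovnikov's rule, the resulting cation is tertiary. The H–Cl bond breaks heterolytically, releasing Cl⁻.
(No 1,2-shift: no single shift to an adjacent carbon would give a more stable cation.)
Step 2: Nucleophilic attack by Cl⁻ on the carbocation completes the addition, giving R–Cl.
Total: 2 elementary steps.

2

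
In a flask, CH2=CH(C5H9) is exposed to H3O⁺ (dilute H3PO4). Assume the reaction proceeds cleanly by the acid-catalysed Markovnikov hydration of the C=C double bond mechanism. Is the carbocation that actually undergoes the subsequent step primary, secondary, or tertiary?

tertiary

Step 1: Protonation of the alkene by H3O⁺: the π bond acts as the nucleophile and picks up H⁺, giving the more stable (Markovnikov) secondary carbocation. H2O is released.
Step 2: Carbocation rearrangement: a 1,2-hydride shift from the adjacent cyclopentyl carbon converts the initially-formed secondary cation into the more stable tertiary cation.
The cation rearranges from secondary to tertiary via a 1,2-hydride shift from the adjacent cyclopentyl carbon; the tertiary cation is what reacts next.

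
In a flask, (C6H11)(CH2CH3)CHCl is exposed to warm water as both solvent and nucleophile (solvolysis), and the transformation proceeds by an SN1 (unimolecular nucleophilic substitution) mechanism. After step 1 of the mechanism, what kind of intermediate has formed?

Step 1: Ionisation: the C–Cl σ-bond cleaves heterolytically; both bonding electrons depart with Cl⁻, leaving a secondary carbocation at the α-carbon.
After step 1 the species present is a secondary carbocation.

secondary carbocation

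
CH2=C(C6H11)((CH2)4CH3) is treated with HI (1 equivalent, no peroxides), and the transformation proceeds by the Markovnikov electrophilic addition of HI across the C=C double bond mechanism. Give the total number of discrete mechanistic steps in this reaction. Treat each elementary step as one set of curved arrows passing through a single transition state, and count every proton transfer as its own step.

2

Step 1: The π electrons of the C=C bond attack a proton of HI; Markovnikov addition places the new C–H on the less-substituted alkene carbon, so the positive charge ends up on the more-substituted carbon — a tertiary carbocation. The H–I bond breaks heterolytically, releasing I⁻.
(No 1,2-shift: no single shift to an adjacent carbon would give a more stable cation.)
Step 2: The I⁻ anion donates a lone pair to the carbocation, forming the new C–I σ-bond and giving the neutral alkyl halide.
Total: 2 elementary steps.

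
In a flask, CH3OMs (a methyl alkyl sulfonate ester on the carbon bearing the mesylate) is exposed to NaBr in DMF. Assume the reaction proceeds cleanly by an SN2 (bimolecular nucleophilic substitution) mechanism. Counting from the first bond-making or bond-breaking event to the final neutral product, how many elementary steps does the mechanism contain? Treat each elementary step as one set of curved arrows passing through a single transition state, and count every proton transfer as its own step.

Step 1: The bromide nucleophile donates a lone pair from Br to the α-carbon in a backside attack; simultaneously the C–O σ-bond breaks and both of its electrons leave with MsO⁻. One concerted step with inversion of configuration.
Total: 1 elementary step.

1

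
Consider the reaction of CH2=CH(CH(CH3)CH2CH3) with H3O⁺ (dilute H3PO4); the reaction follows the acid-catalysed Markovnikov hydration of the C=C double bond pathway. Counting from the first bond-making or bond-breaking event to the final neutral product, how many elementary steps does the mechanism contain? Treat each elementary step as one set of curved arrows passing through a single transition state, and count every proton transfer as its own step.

4

Step 1: The π electrons of the C=C bond attack a proton of H3O⁺; Markovnikov addition places the new C–H on the less-substituted alkene carbon, so the positive charge ends up on the more-substituted carbon — a secondary carbocation. H2O is released.
Step 2: A hydride (H with its bonding pair) migrates from the adjacent sec-butyl carbon to the cationic centre — a 1,2-hydride shift — upgrading the secondary cation to a tertiary one.
Step 3: A lone pair on the oxygen of H2O attacks the carbocation, forming a C–O bond and an oxonium ion (a protonated alcohol).
Step 4: H2O removes a proton from the oxonium oxygen, regenerating H3O⁺ and giving the neutral alcohol.
Total: 4 elementary steps.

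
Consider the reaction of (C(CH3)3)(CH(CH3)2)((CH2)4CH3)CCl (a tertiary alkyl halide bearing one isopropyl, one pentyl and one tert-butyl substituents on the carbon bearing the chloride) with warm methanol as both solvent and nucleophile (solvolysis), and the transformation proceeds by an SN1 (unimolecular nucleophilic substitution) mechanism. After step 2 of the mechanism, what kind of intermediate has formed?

oxonium ion

Step 1: Rate-determining heterolysis of the C–Cl bond gives Cl⁻ and a tertiary carbocation.
Step 2: A lone pair on the oxygen of CH3OH attacks the carbocation, forming a new C–O σ-bond and an oxonium ion.
After step 2 the species present is an oxonium ion.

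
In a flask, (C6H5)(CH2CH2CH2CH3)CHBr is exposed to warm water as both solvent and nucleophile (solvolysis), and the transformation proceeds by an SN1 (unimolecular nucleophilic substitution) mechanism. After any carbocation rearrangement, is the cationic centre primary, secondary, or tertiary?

secondary

Step 1: Rate-determining heterolysis of the C–Br bond gives Br⁻ and a secondary carbocation.
No single 1,2-shift to an adjacent carbon would give a more-substituted cation, so no rearrangement occurs.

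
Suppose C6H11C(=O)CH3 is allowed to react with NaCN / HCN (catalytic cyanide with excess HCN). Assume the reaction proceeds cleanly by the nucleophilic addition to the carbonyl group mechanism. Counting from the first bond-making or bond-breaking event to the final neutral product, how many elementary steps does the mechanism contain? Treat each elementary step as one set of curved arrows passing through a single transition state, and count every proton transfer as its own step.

Step 1: CN⁻ attacks the sp² carbonyl carbon; the C=O π bond breaks and the electrons end up as a lone pair on the alkoxide oxygen of the tetrahedral intermediate.
Step 2: Proton transfer from HCN to the alkoxide furnishes a cyanohydrin (and releases another CN⁻ to continue the reaction).
Total: 2 elementary steps.

2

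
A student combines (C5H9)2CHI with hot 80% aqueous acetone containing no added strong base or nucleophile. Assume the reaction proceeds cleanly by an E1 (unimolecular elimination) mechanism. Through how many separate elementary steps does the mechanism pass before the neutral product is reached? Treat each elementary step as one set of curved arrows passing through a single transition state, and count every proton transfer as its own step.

Step 1: Unassisted departure of I⁻ (taking the C–I bonding pair) generates a secondary carbocation.
Step 2: A hydride (H with its bonding pair) migrates from the adjacent cyclopentyl carbon to the cationic centre — a 1,2-hydride shift — upgrading the secondary cation to a tertiary one.
Step 3: A weak base (a water molecule from the solvent) removes a proton from a carbon adjacent to the cationic centre; the electrons of that C–H bond become the new π(C=C) bond, giving the alkene.
Total: 3 elementary steps.

3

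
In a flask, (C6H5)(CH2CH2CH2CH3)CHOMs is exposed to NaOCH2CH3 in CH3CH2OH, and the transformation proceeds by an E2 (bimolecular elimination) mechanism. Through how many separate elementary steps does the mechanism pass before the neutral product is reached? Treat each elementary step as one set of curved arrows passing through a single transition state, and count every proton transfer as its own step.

Step 1: Concerted anti-periplanar elimination: CH3CH2O⁻ abstracts a β-H while MsO⁻ leaves, and the C–H electrons become the new C=C π bond — all in a single transition state.
Total: 1 elementary step.

1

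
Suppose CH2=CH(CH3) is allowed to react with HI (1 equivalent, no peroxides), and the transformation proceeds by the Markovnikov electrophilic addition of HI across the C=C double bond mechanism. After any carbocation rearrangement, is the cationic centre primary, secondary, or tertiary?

Step 1: The π electrons of the C=C bond attack a proton of HI; Markovnikov addition places the new C–H on the less-substituted alkene carbon, so the positive charge ends up on the more-substituted carbon — a secondary carbocation. The H–I bond breaks heterolytically, releasing I⁻.
No single 1,2-shift to an adjacent carbon would give a more-substituted cation, so no rearrangement occurs.

secondary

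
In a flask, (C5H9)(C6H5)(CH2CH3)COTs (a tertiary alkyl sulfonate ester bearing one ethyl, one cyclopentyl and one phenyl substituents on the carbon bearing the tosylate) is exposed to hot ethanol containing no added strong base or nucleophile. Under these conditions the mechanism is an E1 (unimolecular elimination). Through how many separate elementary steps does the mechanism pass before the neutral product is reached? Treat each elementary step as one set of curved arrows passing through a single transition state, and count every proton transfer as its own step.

Step 1: Ionisation: the C–O σ-bond cleaves heterolytically; both bonding electrons depart with TsO⁻, leaving a tertiary carbocation at the α-carbon.
(No 1,2-shift: no single shift to an adjacent carbon would give a more stable cation.)
Step 2: An ethanol molecule (solvent) deprotonates a β-carbon; as the C–H bond breaks, those electrons form the new alkene π bond.
Total: 2 elementary steps.

2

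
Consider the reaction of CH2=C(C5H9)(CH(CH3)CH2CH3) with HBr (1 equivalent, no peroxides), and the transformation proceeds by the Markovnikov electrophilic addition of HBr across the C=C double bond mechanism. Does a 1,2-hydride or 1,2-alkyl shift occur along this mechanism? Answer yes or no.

no

The first-formed carbocation is tertiary.
No single 1,2-shift to an adjacent carbon would produce a more-substituted cation than the one already present, so no rearrangement occurs.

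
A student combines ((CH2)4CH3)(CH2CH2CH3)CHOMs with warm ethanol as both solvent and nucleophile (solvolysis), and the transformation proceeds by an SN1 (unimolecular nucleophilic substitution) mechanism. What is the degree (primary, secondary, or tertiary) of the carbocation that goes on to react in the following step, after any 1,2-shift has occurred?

secondary

Step 1: Unassisted departure of MsO⁻ (taking the C–O bonding pair) generates a secondary carbocation.
No single 1,2-shift to an adjacent carbon would give a more-substituted cation, so no rearrangement occurs.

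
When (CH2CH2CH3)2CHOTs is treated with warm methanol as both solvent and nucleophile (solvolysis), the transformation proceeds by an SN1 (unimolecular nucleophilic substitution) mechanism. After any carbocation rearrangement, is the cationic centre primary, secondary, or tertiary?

secondary

Step 1: Rate-determining heterolysis of the C–O bond gives TsO⁻ and a secondary carbocation.
No single 1,2-shift to an adjacent carbon would give a more-substituted cation, so no rearrangement occurs.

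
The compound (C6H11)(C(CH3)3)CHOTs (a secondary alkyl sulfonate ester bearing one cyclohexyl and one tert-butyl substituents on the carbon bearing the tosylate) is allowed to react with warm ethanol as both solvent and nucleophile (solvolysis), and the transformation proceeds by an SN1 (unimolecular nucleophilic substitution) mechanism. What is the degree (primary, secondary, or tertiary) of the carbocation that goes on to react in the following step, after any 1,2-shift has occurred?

Step 1: Rate-determining heterolysis of the C–O bond gives TsO⁻ and a secondary carbocation.
Step 2: A 1,2-hydride shift from the adjacent cyclohexyl carbon moves the positive charge from the secondary centre to an adjacent carbon, generating a more stable tertiary carbocation.
The cation rearranges from secondary to tertiary via a 1,2-hydride shift from the adjacent cyclohexyl carbon; the tertiary cation is what reacts next.

tertiary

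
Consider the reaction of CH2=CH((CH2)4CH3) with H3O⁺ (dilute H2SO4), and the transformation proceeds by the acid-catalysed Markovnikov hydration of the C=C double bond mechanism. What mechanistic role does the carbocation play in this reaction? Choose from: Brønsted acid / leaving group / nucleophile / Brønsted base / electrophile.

electrophile

Step 2: A lone pair on the oxygen of H2O attacks the carbocation, forming a C–O bond and an oxonium ion (a protonated alcohol).
The carbocation accepts an electron pair into an empty or π* orbital — it is the electrophile.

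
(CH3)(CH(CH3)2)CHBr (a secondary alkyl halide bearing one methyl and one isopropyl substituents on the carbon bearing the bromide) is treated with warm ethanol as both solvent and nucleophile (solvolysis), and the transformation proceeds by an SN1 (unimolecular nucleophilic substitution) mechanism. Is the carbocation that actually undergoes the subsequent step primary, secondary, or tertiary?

tertiary

Step 1: The C–Br bond breaks with both electrons going to the bromide; Br⁻ leaves and a secondary carbocation remains.
Step 2: A 1,2-hydride shift from the adjacent isopropyl carbon moves the positive charge from the secondary centre to an adjacent carbon, generating a more stable tertiary carbocation.
The cation rearranges from secondary to tertiary via a 1,2-hydride shift from the adjacent isopropyl carbon; the tertiary cation is what reacts next.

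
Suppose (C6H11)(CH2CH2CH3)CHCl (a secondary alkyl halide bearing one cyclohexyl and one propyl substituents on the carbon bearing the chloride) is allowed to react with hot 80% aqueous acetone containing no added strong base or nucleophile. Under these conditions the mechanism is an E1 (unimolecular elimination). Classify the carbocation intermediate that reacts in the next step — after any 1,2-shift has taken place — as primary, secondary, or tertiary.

Step 1: Ionisation: the C–Cl σ-bond cleaves heterolytically; both bonding electrons depart with Cl⁻, leaving a secondary carbocation at the α-carbon.
Step 2: Carbocation rearrangement: a 1,2-hydride shift from the adjacent cyclohexyl carbon converts the initially-formed secondary cation into the more stable tertiary cation.
The cation rearranges from secondary to tertiary via a 1,2-hydride shift from the adjacent cyclohexyl carbon; the tertiary cation is what reacts next.

tertiary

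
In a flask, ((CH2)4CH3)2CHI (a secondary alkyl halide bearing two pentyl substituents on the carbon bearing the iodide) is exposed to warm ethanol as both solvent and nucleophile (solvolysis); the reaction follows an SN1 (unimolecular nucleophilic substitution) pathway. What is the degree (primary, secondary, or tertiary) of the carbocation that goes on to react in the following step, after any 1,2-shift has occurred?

Step 1: The C–I bond breaks with both electrons going to the iodide; I⁻ leaves and a secondary carbocation remains.
No single 1,2-shift to an adjacent carbon would give a more-substituted cation, so no rearrangement occurs.

secondary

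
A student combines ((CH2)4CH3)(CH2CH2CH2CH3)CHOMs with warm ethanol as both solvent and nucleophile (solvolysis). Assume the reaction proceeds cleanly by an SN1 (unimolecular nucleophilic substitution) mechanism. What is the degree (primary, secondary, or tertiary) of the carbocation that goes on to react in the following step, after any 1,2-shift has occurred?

secondary

Step 1: Unassisted departure of MsO⁻ (taking the C–O bonding pair) generates a secondary carbocation.
No single 1,2-shift to an adjacent carbon would give a more-substituted cation, so no rearrangement occurs.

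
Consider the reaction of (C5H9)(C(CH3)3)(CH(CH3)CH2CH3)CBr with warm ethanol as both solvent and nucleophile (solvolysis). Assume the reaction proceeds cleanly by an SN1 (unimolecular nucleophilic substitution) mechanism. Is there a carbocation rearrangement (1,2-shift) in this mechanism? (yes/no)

no

The first-formed carbocation is tertiary.
No single 1,2-shift to an adjacent carbon would produce a more-substituted cation than the one already present, so no rearrangement occurs.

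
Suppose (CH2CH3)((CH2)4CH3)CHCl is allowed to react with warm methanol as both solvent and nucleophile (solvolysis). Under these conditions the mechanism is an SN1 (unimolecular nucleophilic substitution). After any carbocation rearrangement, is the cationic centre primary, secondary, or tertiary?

secondary

Step 1: Ionisation: the C–Cl σ-bond cleaves heterolytically; both bonding electrons depart with Cl⁻, leaving a secondary carbocation at the α-carbon.
No single 1,2-shift to an adjacent carbon would give a more-substituted cation, so no rearrangement occurs.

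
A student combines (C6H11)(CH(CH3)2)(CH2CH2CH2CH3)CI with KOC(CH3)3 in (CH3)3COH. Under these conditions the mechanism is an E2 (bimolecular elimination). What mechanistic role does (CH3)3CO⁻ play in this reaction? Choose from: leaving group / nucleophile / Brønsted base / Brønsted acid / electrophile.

Step 1: In one step, (CH3)3CO⁻ pulls off a β-proton, the C–I bond cleaves, and a C=C double bond forms between the α- and β-carbons (E2, anti elimination).
(CH3)3CO⁻ accepts a proton in a proton-transfer step — a Brønsted base.

Brønsted base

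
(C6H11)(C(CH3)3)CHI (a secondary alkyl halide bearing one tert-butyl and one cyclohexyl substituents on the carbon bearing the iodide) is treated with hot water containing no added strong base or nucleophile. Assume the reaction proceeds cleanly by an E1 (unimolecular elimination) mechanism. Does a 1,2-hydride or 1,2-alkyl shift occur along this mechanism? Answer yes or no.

yes

The first-formed carbocation is secondary.
The adjacent cyclohexyl carbon already bears 2 other carbon substituents and has a hydrogen to migrate; after a 1,2-hydride shift from that carbon the positive charge sits on a tertiary centre.
Tertiary is more stable than secondary, so the shift occurs.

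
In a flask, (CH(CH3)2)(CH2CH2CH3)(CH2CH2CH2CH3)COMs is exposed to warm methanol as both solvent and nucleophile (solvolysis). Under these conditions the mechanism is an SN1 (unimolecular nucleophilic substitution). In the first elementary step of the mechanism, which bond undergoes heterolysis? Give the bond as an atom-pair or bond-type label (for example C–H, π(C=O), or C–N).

C–O

Step 1: The C–O bond breaks with both electrons going to the mesylate; MsO⁻ leaves and a tertiary carbocation remains.
The bond broken in this step is the C–O bond.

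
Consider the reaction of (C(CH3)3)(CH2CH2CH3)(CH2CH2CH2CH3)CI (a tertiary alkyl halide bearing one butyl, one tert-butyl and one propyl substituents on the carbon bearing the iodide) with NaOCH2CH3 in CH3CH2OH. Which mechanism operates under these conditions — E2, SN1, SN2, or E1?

Conditions: a strong base with a tertiary substrate bearing a β-hydrogen.
These conditions are the textbook signature of the E2 pathway.
A strong (often hindered) base removes a β-H in concert with loss of the leaving group — bimolecular elimination.

E2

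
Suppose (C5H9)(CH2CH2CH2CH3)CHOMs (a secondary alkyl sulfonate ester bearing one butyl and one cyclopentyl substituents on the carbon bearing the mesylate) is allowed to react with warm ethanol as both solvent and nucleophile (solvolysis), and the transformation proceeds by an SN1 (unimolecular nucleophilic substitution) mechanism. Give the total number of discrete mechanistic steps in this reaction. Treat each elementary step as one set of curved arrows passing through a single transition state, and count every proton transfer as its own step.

Step 1: Ionisation: the C–O σ-bond cleaves heterolytically; both bonding electrons depart with MsO⁻, leaving a secondary carbocation at the α-carbon.
Step 2: Carbocation rearrangement: a 1,2-hydride shift from the adjacent cyclopentyl carbon converts the initially-formed secondary cation into the more stable tertiary cation.
Step 3: Nucleophilic capture: the oxygen of CH3CH2OH bonds to the cationic carbon, producing an oxonium-ion intermediate.
Step 4: Deprotonation of the oxonium oxygen by solvent ethanol yields the neutral ether.
Total: 4 elementary steps.

4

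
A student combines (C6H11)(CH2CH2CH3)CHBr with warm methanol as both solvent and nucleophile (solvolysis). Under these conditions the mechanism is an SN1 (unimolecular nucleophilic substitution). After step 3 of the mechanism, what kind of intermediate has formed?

oxonium ion

Step 1: Ionisation: the C–Br σ-bond cleaves heterolytically; both bonding electrons depart with Br⁻, leaving a secondary carbocation at the α-carbon.
Step 2: Carbocation rearrangement: a 1,2-hydride shift from the adjacent cyclohexyl carbon converts the initially-formed secondary cation into the more stable tertiary cation.
Step 3: Nucleophilic capture: the oxygen of CH3OH bonds to the cationic carbon, producing an oxonium-ion intermediate.
After step 3 the species present is an oxonium ion.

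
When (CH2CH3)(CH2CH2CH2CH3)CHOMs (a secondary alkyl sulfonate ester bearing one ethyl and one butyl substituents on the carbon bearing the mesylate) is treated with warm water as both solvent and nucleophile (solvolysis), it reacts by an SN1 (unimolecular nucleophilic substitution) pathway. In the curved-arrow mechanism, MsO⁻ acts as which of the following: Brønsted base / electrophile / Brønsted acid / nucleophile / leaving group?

Step 1: Rate-determining heterolysis of the C–O bond gives MsO⁻ and a secondary carbocation.
MsO⁻ departs with both electrons of the breaking σ-bond — that is the definition of a leaving group.

leaving group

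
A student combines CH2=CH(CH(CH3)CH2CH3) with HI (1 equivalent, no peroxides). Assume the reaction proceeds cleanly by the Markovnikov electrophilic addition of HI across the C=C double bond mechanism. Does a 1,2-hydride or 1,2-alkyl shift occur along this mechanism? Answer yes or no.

The first-formed carbocation is secondary.
The adjacent sec-butyl carbon already bears 2 other carbon substituents and has a hydrogen to migrate; after a 1,2-hydride shift from that carbon the positive charge sits on a tertiary centre.
Tertiary is more stable than secondary, so the shift occurs.

yes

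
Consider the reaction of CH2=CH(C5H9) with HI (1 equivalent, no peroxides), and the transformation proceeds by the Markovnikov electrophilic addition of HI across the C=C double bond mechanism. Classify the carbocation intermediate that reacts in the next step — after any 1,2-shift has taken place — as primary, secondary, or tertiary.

tertiary

Step 1: Protonation of the alkene by HI: the π bond acts as the nucleophile and picks up H⁺, giving the more stable (Markovnikov) secondary carbocation. The H–I bond breaks heterolytically, releasing I⁻.
Step 2: A 1,2-hydride shift from the adjacent cyclopentyl carbon moves the positive charge from the secondary centre to an adjacent carbon, generating a more stable tertiary carbocation.
The cation rearranges from secondary to tertiary via a 1,2-hydride shift from the adjacent cyclopentyl carbon; the tertiary cation is what reacts next.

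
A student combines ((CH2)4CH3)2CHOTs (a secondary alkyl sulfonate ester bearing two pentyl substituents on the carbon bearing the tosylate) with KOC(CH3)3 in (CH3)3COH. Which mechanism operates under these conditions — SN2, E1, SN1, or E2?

E2

Conditions: a strong/bulky base with a secondary substrate bearing a β-hydrogen.
These conditions are the textbook signature of the E2 pathway.
A strong (often hindered) base removes a β-H in concert with loss of the leaving group — bimolecular elimination.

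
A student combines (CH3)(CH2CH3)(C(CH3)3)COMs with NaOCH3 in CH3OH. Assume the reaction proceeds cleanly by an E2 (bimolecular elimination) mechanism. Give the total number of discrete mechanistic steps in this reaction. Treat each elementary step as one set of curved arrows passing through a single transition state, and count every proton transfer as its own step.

1

Step 1: In one step, CH3O⁻ pulls off a β-proton, the C–O bond cleaves, and a C=C double bond forms between the α- and β-carbons (E2, anti elimination).
Total: 1 elementary step.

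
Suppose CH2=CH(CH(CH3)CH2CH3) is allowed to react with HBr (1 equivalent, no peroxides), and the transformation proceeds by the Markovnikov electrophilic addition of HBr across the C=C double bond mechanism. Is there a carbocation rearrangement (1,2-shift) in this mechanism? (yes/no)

yes

The first-formed carbocation is secondary.
The adjacent sec-butyl carbon already bears 2 other carbon substituents and has a hydrogen to migrate; after a 1,2-hydride shift from that carbon the positive charge sits on a tertiary centre.
Tertiary is more stable than secondary, so the shift occurs.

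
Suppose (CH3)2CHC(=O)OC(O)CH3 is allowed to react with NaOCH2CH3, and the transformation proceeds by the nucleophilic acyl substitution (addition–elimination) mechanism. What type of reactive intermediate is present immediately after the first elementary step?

tetrahedral intermediate

Step 1: Nucleophilic addition of CH3CH2O⁻ to the acyl carbon breaks the π(C=O) bond and yields a tetrahedral, anionic intermediate.
After step 1 the species present is a tetrahedral intermediate.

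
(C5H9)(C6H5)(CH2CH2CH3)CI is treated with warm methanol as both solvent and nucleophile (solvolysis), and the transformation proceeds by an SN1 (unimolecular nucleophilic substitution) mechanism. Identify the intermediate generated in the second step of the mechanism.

oxonium ion

Step 1: The C–I bond breaks with both electrons going to the iodide; I⁻ leaves and a tertiary carbocation remains.
Step 2: A lone pair on the oxygen of CH3OH attacks the carbocation, forming a new C–O σ-bond and an oxonium ion.
After step 2 the species present is an oxonium ion.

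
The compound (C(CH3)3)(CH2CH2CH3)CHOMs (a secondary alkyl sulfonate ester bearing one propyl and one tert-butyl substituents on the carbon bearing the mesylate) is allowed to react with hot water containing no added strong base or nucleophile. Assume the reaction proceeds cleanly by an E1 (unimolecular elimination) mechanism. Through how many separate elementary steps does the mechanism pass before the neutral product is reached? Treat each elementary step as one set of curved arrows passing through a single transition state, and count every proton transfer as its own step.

3

Step 1: Rate-determining heterolysis of the C–O bond gives MsO⁻ and a secondary carbocation.
Step 2: A methyl group with its bonding pair migrates from the adjacent tert-butyl carbon to the cationic centre — a 1,2-methyl shift — upgrading the secondary cation to a tertiary one.
Step 3: A weak base (a water molecule from the solvent) removes a proton from a carbon adjacent to the cationic centre; the electrons of that C–H bond become the new π(C=C) bond, giving the alkene.
Total: 3 elementary steps.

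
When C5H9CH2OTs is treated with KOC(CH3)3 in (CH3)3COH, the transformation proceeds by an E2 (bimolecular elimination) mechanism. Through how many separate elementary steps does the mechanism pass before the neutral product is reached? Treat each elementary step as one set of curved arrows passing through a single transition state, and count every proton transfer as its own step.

1

Step 1: The strong base (CH3)3CO⁻ removes a β-hydrogen; in the same concerted event the electrons of the breaking C–H bond form the new π(C=C) bond and the C–O σ-bond breaks, expelling TsO⁻. Anti-periplanar geometry; one transition state.
Total: 1 elementary step.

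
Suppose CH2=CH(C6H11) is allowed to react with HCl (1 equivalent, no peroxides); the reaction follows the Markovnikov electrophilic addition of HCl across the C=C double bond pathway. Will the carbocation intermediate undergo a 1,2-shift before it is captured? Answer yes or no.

yes

The first-formed carbocation is secondary.
The adjacent cyclohexyl carbon already bears 2 other carbon substituents and has a hydrogen to migrate; after a 1,2-hydride shift from that carbon the positive charge sits on a tertiary centre.
Tertiary is more stable than secondary, so the shift occurs.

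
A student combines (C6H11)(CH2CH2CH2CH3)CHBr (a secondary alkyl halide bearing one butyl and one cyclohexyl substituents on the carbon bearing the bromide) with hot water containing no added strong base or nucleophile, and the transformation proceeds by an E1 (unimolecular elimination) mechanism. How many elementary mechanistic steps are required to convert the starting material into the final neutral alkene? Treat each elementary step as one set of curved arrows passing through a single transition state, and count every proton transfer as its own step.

3

Step 1: Ionisation: the C–Br σ-bond cleaves heterolytically; both bonding electrons depart with Br⁻, leaving a secondary carbocation at the α-carbon.
Step 2: A 1,2-hydride shift from the adjacent cyclohexyl carbon moves the positive charge from the secondary centre to an adjacent carbon, generating a more stable tertiary carbocation.
Step 3: A weak base (a water molecule from the solvent) removes a proton from a carbon adjacent to the cationic centre; the electrons of that C–H bond become the new π(C=C) bond, giving the alkene.
Total: 3 elementary steps.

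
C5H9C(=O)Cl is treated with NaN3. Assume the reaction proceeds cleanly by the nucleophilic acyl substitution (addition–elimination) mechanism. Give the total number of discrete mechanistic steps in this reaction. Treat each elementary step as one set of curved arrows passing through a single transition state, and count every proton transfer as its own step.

2

Step 1: Nucleophilic addition of N3⁻ to the acyl carbon breaks the π(C=O) bond and yields a tetrahedral, anionic intermediate.
Step 2: An oxygen lone pair re-forms the C=O π bond as the C–Cl σ-bond breaks; Cl⁻ is expelled.
Total: 2 elementary steps.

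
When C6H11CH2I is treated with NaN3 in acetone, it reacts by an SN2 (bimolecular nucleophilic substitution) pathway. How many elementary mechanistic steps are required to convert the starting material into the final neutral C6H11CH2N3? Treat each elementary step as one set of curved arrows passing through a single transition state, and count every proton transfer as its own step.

Step 1: Backside attack by N3⁻ on the carbon bearing the iodide: the new C–N bond forms as the C–I bond breaks, with Walden inversion at carbon.
Total: 1 elementary step.

1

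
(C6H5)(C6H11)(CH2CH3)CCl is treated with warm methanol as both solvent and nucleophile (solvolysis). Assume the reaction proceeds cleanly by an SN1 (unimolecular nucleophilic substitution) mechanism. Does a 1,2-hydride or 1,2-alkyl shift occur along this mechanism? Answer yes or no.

The first-formed carbocation is tertiary.
No single 1,2-shift to an adjacent carbon would produce a more-substituted cation than the one already present, so no rearrangement occurs.

no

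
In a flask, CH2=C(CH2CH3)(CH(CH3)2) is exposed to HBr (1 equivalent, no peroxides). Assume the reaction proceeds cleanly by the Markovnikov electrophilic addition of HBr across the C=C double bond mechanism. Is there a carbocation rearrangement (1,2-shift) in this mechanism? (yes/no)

no

The first-formed carbocation is tertiary.
No single 1,2-shift to an adjacent carbon would produce a more-substituted cation than the one already present, so no rearrangement occurs.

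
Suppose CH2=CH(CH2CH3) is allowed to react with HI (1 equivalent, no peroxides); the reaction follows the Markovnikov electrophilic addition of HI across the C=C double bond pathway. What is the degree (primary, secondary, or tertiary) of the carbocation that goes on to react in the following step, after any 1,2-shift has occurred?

secondary

Step 1: The π electrons of the C=C bond attack a proton of HI; Markovnikov addition places the new C–H on the less-substituted alkene carbon, so the positive charge ends up on the more-substituted carbon — a secondary carbocation. The H–I bond breaks heterolytically, releasing I⁻.
No single 1,2-shift to an adjacent carbon would give a more-substituted cation, so no rearrangement occurs.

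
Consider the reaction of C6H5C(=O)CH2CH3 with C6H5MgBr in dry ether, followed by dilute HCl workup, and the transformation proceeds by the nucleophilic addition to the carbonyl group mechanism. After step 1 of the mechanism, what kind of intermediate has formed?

tetrahedral alkoxide intermediate

Step 1: A lone pair / filled orbital on the carbanion-like carbon of C6H5MgBr attacks the electrophilic carbonyl carbon; the π(C=O) electrons shift onto oxygen, producing a tetrahedral alkoxide intermediate.
After step 1 the species present is a tetrahedral alkoxide intermediate.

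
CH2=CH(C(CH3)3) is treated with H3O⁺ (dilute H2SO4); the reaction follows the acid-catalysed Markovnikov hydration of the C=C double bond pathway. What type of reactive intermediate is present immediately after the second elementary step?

Step 1: The π electrons of the C=C bond attack a proton of H3O⁺; Markovnikov addition places the new C–H on the less-substituted alkene carbon, so the positive charge ends up on the more-substituted carbon — a secondary carbocation. H2O is released.
Step 2: A methyl group with its bonding pair migrates from the adjacent tert-butyl carbon to the cationic centre — a 1,2-methyl shift — upgrading the secondary cation to a tertiary one.
After step 2 the species present is a tertiary carbocation.

tertiary carbocation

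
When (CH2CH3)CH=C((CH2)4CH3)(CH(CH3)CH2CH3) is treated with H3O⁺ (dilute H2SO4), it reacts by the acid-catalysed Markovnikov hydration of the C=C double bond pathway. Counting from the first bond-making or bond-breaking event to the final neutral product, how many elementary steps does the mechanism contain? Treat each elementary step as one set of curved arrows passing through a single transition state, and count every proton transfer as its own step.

3

Step 1: Protonation of the alkene by H3O⁺: the π bond acts as the nucleophile and picks up H⁺, giving the more stable (Markovnikov) tertiary carbocation. H2O is released.
(No 1,2-shift: no single shift to an adjacent carbon would give a more stable cation.)
Step 2: Water acts as the nucleophile: an oxygen lone pair bonds to the cationic carbon, giving an oxonium-ion intermediate.
Step 3: H2O removes a proton from the oxonium oxygen, regenerating H3O⁺ and giving the neutral alcohol.
Total: 3 elementary steps.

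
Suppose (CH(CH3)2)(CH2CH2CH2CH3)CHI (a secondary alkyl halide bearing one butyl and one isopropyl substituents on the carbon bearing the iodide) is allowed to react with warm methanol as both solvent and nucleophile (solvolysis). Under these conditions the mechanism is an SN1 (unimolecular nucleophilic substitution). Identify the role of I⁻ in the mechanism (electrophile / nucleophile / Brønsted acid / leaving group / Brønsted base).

leaving group

Step 1: The C–I bond breaks with both electrons going to the iodide; I⁻ leaves and a secondary carbocation remains.
I⁻ departs with both electrons of the breaking σ-bond — that is the definition of a leaving group.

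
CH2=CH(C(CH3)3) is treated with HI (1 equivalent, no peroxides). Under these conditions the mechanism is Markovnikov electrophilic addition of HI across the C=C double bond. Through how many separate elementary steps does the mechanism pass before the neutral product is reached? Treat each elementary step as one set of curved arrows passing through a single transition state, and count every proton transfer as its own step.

Step 1: The π electrons of the C=C bond attack a proton of HI; Markovnikov addition places the new C–H on the less-substituted alkene carbon, so the positive charge ends up on the more-substituted carbon — a secondary carbocation. The H–I bond breaks heterolytically, releasing I⁻.
Step 2: A methyl group with its bonding pair migrates from the adjacent tert-butyl carbon to the cationic centre — a 1,2-methyl shift — upgrading the secondary cation to a tertiary one.
Step 3: The I⁻ anion donates a lone pair to the carbocation, forming the new C–I σ-bond and giving the neutral alkyl halide.
Total: 3 elementary steps.

3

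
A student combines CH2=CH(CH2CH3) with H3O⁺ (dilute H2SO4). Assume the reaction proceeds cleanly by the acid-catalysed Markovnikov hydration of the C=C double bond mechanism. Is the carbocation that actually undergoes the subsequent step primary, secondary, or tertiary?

Step 1: Protonation of the alkene by H3O⁺: the π bond acts as the nucleophile and picks up H⁺, giving the more stable (Markovnikov) secondary carbocation. H2O is released.
No single 1,2-shift to an adjacent carbon would give a more-substituted cation, so no rearrangement occurs.

secondary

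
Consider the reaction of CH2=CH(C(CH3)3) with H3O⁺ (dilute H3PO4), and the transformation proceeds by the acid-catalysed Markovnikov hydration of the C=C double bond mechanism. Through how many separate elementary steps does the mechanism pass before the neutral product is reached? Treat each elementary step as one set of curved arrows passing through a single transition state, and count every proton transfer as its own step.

Step 1: The π electrons of the C=C bond attack a proton of H3O⁺; Markovnikov addition places the new C–H on the less-substituted alkene carbon, so the positive charge ends up on the more-substituted carbon — a secondary carbocation. H2O is released.
Step 2: Carbocation rearrangement: a 1,2-methyl shift from the adjacent tert-butyl carbon converts the initially-formed secondary cation into the more stable tertiary cation.
Step 3: Nucleophilic capture of the cation by H2O produces the protonated alcohol (an oxonium ion).
Step 4: Deprotonation of the oxonium ion by a water molecule delivers the neutral alcohol and regenerates the acid catalyst.
Total: 4 elementary steps.

4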